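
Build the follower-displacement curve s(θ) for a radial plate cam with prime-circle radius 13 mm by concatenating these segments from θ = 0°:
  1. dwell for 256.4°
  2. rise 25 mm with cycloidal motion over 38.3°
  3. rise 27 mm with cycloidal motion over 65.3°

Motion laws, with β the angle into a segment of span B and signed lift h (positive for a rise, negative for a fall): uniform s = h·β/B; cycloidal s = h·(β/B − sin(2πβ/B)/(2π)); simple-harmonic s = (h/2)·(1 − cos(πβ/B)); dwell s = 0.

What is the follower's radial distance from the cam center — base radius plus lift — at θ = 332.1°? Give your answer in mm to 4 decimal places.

seg 1 [0°–256.4°] dwell: s stays 0.0000
seg 2 [256.4°–294.7°] cycloidal, h=25: full span → s += 25 → s = 25.0000
seg 3 [294.7°–360°] cycloidal, h=27: θ=332.1° here. β=37.4, B=65.3. 27·(0.5727 − sin(2π·0.5727)/(2π)) = 17.3604 → s = 42.3604
radial distance = base radius + s = 13 + 42.3604 = 55.3604

55.3604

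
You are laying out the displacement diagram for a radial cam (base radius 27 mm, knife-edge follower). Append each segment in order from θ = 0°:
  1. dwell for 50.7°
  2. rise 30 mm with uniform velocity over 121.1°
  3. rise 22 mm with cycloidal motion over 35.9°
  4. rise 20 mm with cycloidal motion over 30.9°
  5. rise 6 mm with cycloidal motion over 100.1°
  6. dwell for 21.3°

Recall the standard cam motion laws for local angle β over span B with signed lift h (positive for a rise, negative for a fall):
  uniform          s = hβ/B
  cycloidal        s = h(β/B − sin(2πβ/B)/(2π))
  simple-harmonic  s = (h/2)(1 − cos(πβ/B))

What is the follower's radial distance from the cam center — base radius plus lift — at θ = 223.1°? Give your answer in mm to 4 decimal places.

seg 1 [0°–50.7°] dwell: s stays 0.0000
seg 2 [50.7°–171.8°] uniform, h=30: full span → s += 30 → s = 30.0000
seg 3 [171.8°–207.7°] cycloidal, h=22: full span → s += 22 → s = 52.0000
seg 4 [207.7°–238.6°] cycloidal, h=20: θ=223.1° here. β=15.4, B=30.9. 20·(0.4984 − sin(2π·0.4984)/(2π)) = 9.9353 → s = 61.9353
radial distance = base radius + s = 27 + 61.9353 = 88.9353

88.9353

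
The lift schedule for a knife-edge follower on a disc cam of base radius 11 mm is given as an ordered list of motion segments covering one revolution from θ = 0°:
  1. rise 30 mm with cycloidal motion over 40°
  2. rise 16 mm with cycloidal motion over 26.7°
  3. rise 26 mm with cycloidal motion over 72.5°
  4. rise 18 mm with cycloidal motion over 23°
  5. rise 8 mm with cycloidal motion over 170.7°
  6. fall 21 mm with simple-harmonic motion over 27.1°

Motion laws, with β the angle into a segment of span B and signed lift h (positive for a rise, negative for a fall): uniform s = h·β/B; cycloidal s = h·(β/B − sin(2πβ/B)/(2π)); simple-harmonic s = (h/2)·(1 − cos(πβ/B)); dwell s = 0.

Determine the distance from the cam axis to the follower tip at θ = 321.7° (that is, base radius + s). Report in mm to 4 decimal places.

seg 1 [0°–40°] cycloidal, h=30: full span → s += 30 → s = 30.0000
seg 2 [40°–66.7°] cycloidal, h=16: full span → s += 16 → s = 46.0000
seg 3 [66.7°–139.2°] cycloidal, h=26: full span → s += 26 → s = 72.0000
seg 4 [139.2°–162.2°] cycloidal, h=18: full span → s += 18 → s = 90.0000
seg 5 [162.2°–332.9°] cycloidal, h=8: θ=321.7° here. β=159.5, B=170.7. 8·(0.9344 − sin(2π·0.9344)/(2π)) = 7.9853 → s = 97.9853
radial distance = base radius + s = 11 + 97.9853 = 108.9853

108.9853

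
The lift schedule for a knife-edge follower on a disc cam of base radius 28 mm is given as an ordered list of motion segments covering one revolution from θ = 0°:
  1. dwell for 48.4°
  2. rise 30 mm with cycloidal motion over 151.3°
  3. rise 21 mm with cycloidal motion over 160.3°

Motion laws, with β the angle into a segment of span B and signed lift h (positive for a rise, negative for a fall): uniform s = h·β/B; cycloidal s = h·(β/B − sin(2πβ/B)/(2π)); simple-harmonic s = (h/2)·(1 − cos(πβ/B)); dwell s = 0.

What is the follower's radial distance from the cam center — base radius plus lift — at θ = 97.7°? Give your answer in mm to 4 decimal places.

seg 1 [0°–48.4°] dwell: s stays 0.0000
seg 2 [48.4°–199.7°] cycloidal, h=30: θ=97.7° here. β=49.3, B=151.3. 30·(0.3258 − sin(2π·0.3258)/(2π)) = 5.5326 → s = 5.5326
radial distance = base radius + s = 28 + 5.5326 = 33.5326

33.5326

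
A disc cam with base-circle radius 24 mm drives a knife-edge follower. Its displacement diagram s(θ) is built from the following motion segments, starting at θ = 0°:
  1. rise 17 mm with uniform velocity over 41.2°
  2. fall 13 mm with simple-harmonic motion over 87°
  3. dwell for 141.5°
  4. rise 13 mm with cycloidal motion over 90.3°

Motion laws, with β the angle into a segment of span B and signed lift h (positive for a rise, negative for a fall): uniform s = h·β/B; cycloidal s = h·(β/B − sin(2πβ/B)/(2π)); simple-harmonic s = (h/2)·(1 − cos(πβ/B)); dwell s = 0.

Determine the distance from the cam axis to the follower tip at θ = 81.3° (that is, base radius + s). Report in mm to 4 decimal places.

seg 1 [0°–41.2°] uniform, h=17: full span → s += 17 → s = 17.0000
seg 2 [41.2°–128.2°] simple-harmonic, h=-13: θ=81.3° here. β=40.1, B=87. -13/2·(1 − cos(π·0.4609)) = -5.7040 → s = 11.2960
radial distance = base radius + s = 24 + 11.2960 = 35.2960

35.2960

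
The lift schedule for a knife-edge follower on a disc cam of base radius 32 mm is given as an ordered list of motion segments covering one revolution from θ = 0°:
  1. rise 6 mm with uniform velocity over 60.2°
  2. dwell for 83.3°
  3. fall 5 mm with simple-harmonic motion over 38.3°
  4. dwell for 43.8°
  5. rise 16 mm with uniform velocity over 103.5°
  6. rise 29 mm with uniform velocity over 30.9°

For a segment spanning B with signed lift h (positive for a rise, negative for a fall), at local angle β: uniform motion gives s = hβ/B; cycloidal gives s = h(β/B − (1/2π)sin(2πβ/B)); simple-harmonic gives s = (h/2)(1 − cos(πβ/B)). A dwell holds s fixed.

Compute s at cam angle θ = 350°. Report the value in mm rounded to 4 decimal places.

seg 1 [0°–60.2°] uniform, h=6: full span → s += 6 → s = 6.0000
seg 2 [60.2°–143.5°] dwell: s stays 6.0000
seg 3 [143.5°–181.8°] simple-harmonic, h=-5: full span → s += -5 → s = 1.0000
seg 4 [181.8°–225.6°] dwell: s stays 1.0000
seg 5 [225.6°–329.1°] uniform, h=16: full span → s += 16 → s = 17.0000
seg 6 [329.1°–360°] uniform, h=29: θ=350° here. β=20.9, B=30.9. 29·20.9/30.9 = 19.6149 → s = 36.6149

36.6149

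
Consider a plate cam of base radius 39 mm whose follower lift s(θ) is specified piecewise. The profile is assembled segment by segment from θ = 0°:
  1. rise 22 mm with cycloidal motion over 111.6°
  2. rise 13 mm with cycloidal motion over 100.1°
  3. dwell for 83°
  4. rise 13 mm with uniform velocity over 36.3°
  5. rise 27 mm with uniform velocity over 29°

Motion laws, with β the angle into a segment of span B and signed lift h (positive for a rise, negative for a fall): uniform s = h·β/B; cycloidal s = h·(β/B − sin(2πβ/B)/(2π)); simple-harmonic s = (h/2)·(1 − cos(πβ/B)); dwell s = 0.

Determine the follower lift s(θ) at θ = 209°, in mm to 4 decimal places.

seg 1 [0°–111.6°] cycloidal, h=22: full span → s += 22 → s = 22.0000
seg 2 [111.6°–211.7°] cycloidal, h=13: θ=209° here. β=97.4, B=100.1. 13·(0.9730 − sin(2π·0.9730)/(2π)) = 12.9983 → s = 34.9983

34.9983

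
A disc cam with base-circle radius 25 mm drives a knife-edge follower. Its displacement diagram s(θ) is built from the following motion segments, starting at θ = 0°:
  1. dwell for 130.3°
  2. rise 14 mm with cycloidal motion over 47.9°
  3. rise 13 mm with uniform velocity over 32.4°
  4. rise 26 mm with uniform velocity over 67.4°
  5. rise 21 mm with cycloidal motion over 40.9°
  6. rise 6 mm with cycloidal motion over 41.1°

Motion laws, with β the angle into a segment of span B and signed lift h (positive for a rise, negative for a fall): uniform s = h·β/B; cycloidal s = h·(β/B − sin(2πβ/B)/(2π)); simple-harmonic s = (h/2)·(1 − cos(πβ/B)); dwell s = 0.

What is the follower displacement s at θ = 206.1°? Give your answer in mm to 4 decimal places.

seg 1 [0°–130.3°] dwell: s stays 0.0000
seg 2 [130.3°–178.2°] cycloidal, h=14: full span → s += 14 → s = 14.0000
seg 3 [178.2°–210.6°] uniform, h=13: θ=206.1° here. β=27.9, B=32.4. 13·27.9/32.4 = 11.1944 → s = 25.1944

25.1944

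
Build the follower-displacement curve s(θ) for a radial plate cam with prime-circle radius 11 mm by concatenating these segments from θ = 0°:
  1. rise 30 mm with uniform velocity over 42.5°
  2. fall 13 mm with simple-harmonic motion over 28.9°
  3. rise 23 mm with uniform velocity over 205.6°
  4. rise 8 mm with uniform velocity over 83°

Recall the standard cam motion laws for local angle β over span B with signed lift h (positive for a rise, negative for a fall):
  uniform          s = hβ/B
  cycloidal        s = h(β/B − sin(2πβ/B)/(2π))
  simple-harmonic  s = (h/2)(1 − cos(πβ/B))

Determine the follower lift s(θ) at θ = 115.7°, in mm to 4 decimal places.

seg 1 [0°–42.5°] uniform, h=30: full span → s += 30 → s = 30.0000
seg 2 [42.5°–71.4°] simple-harmonic, h=-13: full span → s += -13 → s = 17.0000
seg 3 [71.4°–277°] uniform, h=23: θ=115.7° here. β=44.3, B=205.6. 23·44.3/205.6 = 4.9557 → s = 21.9557

21.9557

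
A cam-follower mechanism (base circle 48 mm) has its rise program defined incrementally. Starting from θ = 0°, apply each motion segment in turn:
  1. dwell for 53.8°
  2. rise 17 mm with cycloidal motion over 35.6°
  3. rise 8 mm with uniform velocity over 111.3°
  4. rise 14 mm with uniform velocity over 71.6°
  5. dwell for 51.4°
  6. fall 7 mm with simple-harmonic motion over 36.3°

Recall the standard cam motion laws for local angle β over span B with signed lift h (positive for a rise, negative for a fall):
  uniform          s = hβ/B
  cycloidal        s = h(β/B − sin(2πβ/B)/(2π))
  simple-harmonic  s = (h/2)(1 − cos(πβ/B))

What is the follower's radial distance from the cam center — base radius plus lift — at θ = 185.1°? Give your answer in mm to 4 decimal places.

seg 1 [0°–53.8°] dwell: s stays 0.0000
seg 2 [53.8°–89.4°] cycloidal, h=17: full span → s += 17 → s = 17.0000
seg 3 [89.4°–200.7°] uniform, h=8: θ=185.1° here. β=95.7, B=111.3. 8·95.7/111.3 = 6.8787 → s = 23.8787
radial distance = base radius + s = 48 + 23.8787 = 71.8787

71.8787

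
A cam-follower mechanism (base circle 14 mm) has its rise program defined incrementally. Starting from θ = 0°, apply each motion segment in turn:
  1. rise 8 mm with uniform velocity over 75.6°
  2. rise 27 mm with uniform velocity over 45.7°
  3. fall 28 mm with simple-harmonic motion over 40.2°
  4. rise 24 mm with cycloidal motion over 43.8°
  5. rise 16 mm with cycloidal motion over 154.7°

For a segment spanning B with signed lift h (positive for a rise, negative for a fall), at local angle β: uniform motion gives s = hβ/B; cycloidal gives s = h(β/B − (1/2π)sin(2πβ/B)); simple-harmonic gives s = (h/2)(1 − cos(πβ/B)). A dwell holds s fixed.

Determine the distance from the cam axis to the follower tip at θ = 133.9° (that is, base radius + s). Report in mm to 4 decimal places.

seg 1 [0°–75.6°] uniform, h=8: full span → s += 8 → s = 8.0000
seg 2 [75.6°–121.3°] uniform, h=27: full span → s += 27 → s = 35.0000
seg 3 [121.3°–161.5°] simple-harmonic, h=-28: θ=133.9° here. β=12.6, B=40.2. -28/2·(1 − cos(π·0.3134)) = -6.2562 → s = 28.7438
radial distance = base radius + s = 14 + 28.7438 = 42.7438

42.7438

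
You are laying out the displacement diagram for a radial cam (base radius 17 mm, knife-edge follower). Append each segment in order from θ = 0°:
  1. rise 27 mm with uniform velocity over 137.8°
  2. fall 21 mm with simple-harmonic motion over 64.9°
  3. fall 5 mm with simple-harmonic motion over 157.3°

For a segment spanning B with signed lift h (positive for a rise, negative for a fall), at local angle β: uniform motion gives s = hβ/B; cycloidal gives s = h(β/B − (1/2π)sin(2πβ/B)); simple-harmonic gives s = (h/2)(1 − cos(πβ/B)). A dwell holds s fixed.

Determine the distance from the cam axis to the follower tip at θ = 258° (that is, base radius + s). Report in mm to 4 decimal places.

seg 1 [0°–137.8°] uniform, h=27: full span → s += 27 → s = 27.0000
seg 2 [137.8°–202.7°] simple-harmonic, h=-21: full span → s += -21 → s = 6.0000
seg 3 [202.7°–360°] simple-harmonic, h=-5: θ=258° here. β=55.3, B=157.3. -5/2·(1 − cos(π·0.3516)) = -1.3759 → s = 4.6241
radial distance = base radius + s = 17 + 4.6241 = 21.6241

21.6241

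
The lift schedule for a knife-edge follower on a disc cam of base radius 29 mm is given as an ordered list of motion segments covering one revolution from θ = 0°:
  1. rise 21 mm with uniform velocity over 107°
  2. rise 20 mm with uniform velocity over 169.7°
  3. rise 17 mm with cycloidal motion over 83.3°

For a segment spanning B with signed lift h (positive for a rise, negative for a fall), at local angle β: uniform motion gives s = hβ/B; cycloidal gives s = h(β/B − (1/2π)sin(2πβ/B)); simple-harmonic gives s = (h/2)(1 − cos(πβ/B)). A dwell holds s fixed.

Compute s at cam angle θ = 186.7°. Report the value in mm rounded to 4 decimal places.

seg 1 [0°–107°] uniform, h=21: full span → s += 21 → s = 21.0000
seg 2 [107°–276.7°] uniform, h=20: θ=186.7° here. β=79.7, B=169.7. 20·79.7/169.7 = 9.3930 → s = 30.3930

30.3930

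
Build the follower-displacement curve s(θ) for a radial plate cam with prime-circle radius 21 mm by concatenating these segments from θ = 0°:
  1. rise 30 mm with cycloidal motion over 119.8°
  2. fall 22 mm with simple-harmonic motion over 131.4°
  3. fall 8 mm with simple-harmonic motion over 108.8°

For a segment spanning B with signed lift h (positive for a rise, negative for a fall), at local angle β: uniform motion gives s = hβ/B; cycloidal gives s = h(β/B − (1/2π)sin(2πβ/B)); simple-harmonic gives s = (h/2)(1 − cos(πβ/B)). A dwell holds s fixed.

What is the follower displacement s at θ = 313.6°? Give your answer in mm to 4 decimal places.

seg 1 [0°–119.8°] cycloidal, h=30: full span → s += 30 → s = 30.0000
seg 2 [119.8°–251.2°] simple-harmonic, h=-22: full span → s += -22 → s = 8.0000
seg 3 [251.2°–360°] simple-harmonic, h=-8: θ=313.6° here. β=62.4, B=108.8. -8/2·(1 − cos(π·0.5735)) = -4.9158 → s = 3.0842

3.0842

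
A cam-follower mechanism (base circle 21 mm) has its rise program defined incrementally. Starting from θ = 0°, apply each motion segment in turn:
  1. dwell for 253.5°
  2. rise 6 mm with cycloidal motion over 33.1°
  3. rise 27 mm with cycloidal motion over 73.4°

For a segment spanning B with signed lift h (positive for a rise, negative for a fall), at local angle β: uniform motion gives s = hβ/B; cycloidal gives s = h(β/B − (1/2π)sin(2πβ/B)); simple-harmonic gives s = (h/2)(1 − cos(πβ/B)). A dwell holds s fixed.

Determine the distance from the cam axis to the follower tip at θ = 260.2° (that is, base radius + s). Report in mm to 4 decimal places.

seg 1 [0°–253.5°] dwell: s stays 0.0000
seg 2 [253.5°–286.6°] cycloidal, h=6: θ=260.2° here. β=6.7, B=33.1. 6·(0.2024 − sin(2π·0.2024)/(2π)) = 0.3019 → s = 0.3019
radial distance = base radius + s = 21 + 0.3019 = 21.3019

21.3019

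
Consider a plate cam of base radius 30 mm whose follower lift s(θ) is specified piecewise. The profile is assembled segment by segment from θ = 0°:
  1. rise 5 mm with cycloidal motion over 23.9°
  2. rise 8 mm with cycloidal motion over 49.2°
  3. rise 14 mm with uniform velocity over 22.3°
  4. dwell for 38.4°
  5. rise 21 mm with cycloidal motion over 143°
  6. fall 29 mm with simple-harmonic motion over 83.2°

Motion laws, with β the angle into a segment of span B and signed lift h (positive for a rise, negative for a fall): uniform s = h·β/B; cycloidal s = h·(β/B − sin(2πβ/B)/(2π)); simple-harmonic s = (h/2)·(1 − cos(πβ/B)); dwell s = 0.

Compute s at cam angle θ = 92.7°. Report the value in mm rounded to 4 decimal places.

seg 1 [0°–23.9°] cycloidal, h=5: full span → s += 5 → s = 5.0000
seg 2 [23.9°–73.1°] cycloidal, h=8: full span → s += 8 → s = 13.0000
seg 3 [73.1°–95.4°] uniform, h=14: θ=92.7° here. β=19.6, B=22.3. 14·19.6/22.3 = 12.3049 → s = 25.3049

25.3049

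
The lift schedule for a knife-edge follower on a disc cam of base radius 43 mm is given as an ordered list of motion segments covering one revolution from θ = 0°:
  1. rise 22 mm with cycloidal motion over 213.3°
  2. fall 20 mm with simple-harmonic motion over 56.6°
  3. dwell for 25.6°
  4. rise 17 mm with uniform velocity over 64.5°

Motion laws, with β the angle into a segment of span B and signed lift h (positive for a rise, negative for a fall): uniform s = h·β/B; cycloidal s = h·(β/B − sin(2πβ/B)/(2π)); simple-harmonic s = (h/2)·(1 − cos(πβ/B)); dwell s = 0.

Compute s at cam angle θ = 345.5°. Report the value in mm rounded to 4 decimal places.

seg 1 [0°–213.3°] cycloidal, h=22: full span → s += 22 → s = 22.0000
seg 2 [213.3°–269.9°] simple-harmonic, h=-20: full span → s += -20 → s = 2.0000
seg 3 [269.9°–295.5°] dwell: s stays 2.0000
seg 4 [295.5°–360°] uniform, h=17: θ=345.5° here. β=50, B=64.5. 17·50/64.5 = 13.1783 → s = 15.1783

15.1783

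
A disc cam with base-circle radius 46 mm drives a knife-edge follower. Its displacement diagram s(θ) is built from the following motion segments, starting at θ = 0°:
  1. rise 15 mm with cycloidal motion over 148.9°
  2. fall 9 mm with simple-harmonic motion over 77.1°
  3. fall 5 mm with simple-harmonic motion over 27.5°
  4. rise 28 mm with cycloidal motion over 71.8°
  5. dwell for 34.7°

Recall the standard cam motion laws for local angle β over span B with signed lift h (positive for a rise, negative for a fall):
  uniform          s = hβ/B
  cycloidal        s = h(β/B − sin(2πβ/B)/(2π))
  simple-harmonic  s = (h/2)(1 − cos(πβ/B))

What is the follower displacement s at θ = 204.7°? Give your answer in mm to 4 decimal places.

seg 1 [0°–148.9°] cycloidal, h=15: full span → s += 15 → s = 15.0000
seg 2 [148.9°–226°] simple-harmonic, h=-9: θ=204.7° here. β=55.8, B=77.1. -9/2·(1 − cos(π·0.7237)) = -7.4089 → s = 7.5911

7.5911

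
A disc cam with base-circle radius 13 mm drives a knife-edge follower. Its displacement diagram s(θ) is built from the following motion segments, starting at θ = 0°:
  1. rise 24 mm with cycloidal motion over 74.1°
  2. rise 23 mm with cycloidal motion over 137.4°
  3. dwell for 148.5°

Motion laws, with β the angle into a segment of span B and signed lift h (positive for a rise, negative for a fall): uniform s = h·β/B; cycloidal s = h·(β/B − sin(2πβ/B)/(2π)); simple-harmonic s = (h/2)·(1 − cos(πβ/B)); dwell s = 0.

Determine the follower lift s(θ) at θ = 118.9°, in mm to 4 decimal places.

seg 1 [0°–74.1°] cycloidal, h=24: full span → s += 24 → s = 24.0000
seg 2 [74.1°–211.5°] cycloidal, h=23: θ=118.9° here. β=44.8, B=137.4. 23·(0.3261 − sin(2π·0.3261)/(2π)) = 4.2488 → s = 28.2488

28.2488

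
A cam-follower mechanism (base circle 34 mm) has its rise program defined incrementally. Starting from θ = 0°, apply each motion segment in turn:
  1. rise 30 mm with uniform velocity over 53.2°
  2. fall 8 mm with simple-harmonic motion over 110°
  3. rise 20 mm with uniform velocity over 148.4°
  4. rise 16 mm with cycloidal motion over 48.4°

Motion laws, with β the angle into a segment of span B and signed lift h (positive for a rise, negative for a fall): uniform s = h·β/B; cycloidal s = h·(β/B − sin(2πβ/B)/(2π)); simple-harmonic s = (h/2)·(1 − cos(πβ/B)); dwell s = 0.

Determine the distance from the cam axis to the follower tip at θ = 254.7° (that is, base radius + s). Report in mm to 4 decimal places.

seg 1 [0°–53.2°] uniform, h=30: full span → s += 30 → s = 30.0000
seg 2 [53.2°–163.2°] simple-harmonic, h=-8: full span → s += -8 → s = 22.0000
seg 3 [163.2°–311.6°] uniform, h=20: θ=254.7° here. β=91.5, B=148.4. 20·91.5/148.4 = 12.3315 → s = 34.3315
radial distance = base radius + s = 34 + 34.3315 = 68.3315

68.3315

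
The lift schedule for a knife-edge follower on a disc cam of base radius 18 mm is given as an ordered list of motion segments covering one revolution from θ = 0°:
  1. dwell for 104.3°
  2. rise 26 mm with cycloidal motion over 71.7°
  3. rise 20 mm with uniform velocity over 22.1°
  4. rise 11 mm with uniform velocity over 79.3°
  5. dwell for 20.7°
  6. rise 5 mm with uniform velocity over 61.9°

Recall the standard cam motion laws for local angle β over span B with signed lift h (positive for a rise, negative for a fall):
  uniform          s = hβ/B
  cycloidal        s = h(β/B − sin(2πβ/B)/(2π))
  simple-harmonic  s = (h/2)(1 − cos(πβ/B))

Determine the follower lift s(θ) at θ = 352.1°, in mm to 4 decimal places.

seg 1 [0°–104.3°] dwell: s stays 0.0000
seg 2 [104.3°–176°] cycloidal, h=26: full span → s += 26 → s = 26.0000
seg 3 [176°–198.1°] uniform, h=20: full span → s += 20 → s = 46.0000
seg 4 [198.1°–277.4°] uniform, h=11: full span → s += 11 → s = 57.0000
seg 5 [277.4°–298.1°] dwell: s stays 57.0000
seg 6 [298.1°–360°] uniform, h=5: θ=352.1° here. β=54, B=61.9. 5·54/61.9 = 4.3619 → s = 61.3619

61.3619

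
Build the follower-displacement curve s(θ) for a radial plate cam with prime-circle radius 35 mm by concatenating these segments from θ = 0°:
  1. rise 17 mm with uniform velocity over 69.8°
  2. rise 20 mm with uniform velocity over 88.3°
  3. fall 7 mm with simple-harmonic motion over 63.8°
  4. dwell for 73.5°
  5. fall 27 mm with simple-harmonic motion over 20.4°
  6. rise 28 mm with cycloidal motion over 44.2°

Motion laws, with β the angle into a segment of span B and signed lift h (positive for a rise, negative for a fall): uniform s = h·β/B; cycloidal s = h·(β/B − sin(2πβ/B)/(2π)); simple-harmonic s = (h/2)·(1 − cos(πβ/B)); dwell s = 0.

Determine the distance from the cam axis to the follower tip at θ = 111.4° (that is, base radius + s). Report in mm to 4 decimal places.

seg 1 [0°–69.8°] uniform, h=17: full span → s += 17 → s = 17.0000
seg 2 [69.8°–158.1°] uniform, h=20: θ=111.4° here. β=41.6, B=88.3. 20·41.6/88.3 = 9.4224 → s = 26.4224
radial distance = base radius + s = 35 + 26.4224 = 61.4224

61.4224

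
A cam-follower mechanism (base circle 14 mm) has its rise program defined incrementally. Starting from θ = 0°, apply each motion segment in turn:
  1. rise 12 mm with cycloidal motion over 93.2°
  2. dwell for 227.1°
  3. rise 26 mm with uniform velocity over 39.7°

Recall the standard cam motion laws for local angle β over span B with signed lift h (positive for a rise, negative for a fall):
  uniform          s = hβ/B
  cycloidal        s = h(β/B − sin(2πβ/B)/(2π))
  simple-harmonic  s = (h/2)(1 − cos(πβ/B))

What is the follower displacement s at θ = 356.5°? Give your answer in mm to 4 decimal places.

seg 1 [0°–93.2°] cycloidal, h=12: full span → s += 12 → s = 12.0000
seg 2 [93.2°–320.3°] dwell: s stays 12.0000
seg 3 [320.3°–360°] uniform, h=26: θ=356.5° here. β=36.2, B=39.7. 26·36.2/39.7 = 23.7078 → s = 35.7078

35.7078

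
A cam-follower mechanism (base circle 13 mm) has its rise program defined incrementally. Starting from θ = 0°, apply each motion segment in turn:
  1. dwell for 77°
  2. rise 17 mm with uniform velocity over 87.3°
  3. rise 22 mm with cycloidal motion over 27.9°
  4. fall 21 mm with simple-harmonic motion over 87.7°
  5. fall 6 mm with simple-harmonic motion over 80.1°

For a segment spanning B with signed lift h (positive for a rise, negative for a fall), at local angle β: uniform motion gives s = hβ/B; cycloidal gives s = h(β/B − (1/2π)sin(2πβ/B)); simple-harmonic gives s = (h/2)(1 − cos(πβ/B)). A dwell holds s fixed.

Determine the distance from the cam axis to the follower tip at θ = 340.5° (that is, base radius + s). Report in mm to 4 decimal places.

seg 1 [0°–77°] dwell: s stays 0.0000
seg 2 [77°–164.3°] uniform, h=17: full span → s += 17 → s = 17.0000
seg 3 [164.3°–192.2°] cycloidal, h=22: full span → s += 22 → s = 39.0000
seg 4 [192.2°–279.9°] simple-harmonic, h=-21: full span → s += -21 → s = 18.0000
seg 5 [279.9°–360°] simple-harmonic, h=-6: θ=340.5° here. β=60.6, B=80.1. -6/2·(1 − cos(π·0.7566)) = -5.1645 → s = 12.8355
radial distance = base radius + s = 13 + 12.8355 = 25.8355

25.8355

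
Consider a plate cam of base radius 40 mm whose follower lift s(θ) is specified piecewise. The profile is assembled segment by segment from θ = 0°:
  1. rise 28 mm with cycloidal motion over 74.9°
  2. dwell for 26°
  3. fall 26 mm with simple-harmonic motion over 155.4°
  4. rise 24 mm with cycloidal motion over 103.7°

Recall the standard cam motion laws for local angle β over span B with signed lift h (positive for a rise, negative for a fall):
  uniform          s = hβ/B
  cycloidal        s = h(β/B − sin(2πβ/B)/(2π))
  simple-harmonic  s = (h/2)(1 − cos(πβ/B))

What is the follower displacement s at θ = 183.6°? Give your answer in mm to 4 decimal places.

seg 1 [0°–74.9°] cycloidal, h=28: full span → s += 28 → s = 28.0000
seg 2 [74.9°–100.9°] dwell: s stays 28.0000
seg 3 [100.9°–256.3°] simple-harmonic, h=-26: θ=183.6° here. β=82.7, B=155.4. -26/2·(1 − cos(π·0.5322)) = -14.3118 → s = 13.6882

13.6882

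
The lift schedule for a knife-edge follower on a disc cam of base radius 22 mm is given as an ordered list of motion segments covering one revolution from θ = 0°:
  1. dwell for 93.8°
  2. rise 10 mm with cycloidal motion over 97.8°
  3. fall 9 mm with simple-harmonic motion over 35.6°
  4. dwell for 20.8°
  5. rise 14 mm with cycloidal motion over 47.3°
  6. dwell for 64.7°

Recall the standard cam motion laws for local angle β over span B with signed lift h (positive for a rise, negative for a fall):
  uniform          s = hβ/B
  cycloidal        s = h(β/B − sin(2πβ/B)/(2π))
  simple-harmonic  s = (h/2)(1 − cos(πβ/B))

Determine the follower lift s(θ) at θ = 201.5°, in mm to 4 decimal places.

seg 1 [0°–93.8°] dwell: s stays 0.0000
seg 2 [93.8°–191.6°] cycloidal, h=10: full span → s += 10 → s = 10.0000
seg 3 [191.6°–227.2°] simple-harmonic, h=-9: θ=201.5° here. β=9.9, B=35.6. -9/2·(1 − cos(π·0.2781)) = -1.6108 → s = 8.3892

8.3892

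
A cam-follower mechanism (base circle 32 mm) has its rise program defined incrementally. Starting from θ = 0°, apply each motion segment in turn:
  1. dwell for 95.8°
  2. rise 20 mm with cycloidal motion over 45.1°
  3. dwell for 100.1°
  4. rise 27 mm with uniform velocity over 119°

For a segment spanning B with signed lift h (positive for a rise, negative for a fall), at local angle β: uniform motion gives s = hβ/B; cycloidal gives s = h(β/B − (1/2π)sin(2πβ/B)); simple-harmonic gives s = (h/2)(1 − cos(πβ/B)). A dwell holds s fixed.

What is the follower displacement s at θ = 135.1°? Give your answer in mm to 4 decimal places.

seg 1 [0°–95.8°] dwell: s stays 0.0000
seg 2 [95.8°–140.9°] cycloidal, h=20: θ=135.1° here. β=39.3, B=45.1. 20·(0.8714 − sin(2π·0.8714)/(2π)) = 19.7291 → s = 19.7291

19.7291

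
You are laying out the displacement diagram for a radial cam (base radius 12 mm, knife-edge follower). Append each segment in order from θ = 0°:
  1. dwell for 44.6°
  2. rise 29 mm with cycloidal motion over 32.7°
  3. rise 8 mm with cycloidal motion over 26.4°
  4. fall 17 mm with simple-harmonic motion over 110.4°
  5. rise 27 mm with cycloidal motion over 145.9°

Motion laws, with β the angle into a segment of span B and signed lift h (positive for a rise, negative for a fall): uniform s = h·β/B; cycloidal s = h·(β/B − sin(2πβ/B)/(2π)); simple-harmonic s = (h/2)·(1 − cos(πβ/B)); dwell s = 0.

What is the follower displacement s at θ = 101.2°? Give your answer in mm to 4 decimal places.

seg 1 [0°–44.6°] dwell: s stays 0.0000
seg 2 [44.6°–77.3°] cycloidal, h=29: full span → s += 29 → s = 29.0000
seg 3 [77.3°–103.7°] cycloidal, h=8: θ=101.2° here. β=23.9, B=26.4. 8·(0.9053 − sin(2π·0.9053)/(2π)) = 7.9561 → s = 36.9561

36.9561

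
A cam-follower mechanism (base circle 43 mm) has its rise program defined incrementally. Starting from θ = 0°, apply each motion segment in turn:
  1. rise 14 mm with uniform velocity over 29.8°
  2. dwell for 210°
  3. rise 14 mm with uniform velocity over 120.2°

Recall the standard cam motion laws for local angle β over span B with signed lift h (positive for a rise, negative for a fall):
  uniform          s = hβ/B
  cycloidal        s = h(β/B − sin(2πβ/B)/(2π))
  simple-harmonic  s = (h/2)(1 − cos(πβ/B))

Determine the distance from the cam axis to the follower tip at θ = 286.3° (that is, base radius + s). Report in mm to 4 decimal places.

seg 1 [0°–29.8°] uniform, h=14: full span → s += 14 → s = 14.0000
seg 2 [29.8°–239.8°] dwell: s stays 14.0000
seg 3 [239.8°–360°] uniform, h=14: θ=286.3° here. β=46.5, B=120.2. 14·46.5/120.2 = 5.4160 → s = 19.4160
radial distance = base radius + s = 43 + 19.4160 = 62.4160

62.4160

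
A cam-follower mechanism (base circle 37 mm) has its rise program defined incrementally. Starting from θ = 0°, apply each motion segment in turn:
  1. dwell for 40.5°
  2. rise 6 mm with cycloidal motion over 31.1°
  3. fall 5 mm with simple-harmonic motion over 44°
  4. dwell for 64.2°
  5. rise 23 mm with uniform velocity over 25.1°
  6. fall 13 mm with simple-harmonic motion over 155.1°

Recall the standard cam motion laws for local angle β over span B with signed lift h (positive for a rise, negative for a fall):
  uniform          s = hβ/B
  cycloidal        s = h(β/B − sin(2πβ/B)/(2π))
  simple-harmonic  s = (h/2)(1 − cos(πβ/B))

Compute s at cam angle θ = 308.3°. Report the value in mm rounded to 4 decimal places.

seg 1 [0°–40.5°] dwell: s stays 0.0000
seg 2 [40.5°–71.6°] cycloidal, h=6: full span → s += 6 → s = 6.0000
seg 3 [71.6°–115.6°] simple-harmonic, h=-5: full span → s += -5 → s = 1.0000
seg 4 [115.6°–179.8°] dwell: s stays 1.0000
seg 5 [179.8°–204.9°] uniform, h=23: full span → s += 23 → s = 24.0000
seg 6 [204.9°–360°] simple-harmonic, h=-13: θ=308.3° here. β=103.4, B=155.1. -13/2·(1 − cos(π·0.6667)) = -9.7500 → s = 14.2500

14.2500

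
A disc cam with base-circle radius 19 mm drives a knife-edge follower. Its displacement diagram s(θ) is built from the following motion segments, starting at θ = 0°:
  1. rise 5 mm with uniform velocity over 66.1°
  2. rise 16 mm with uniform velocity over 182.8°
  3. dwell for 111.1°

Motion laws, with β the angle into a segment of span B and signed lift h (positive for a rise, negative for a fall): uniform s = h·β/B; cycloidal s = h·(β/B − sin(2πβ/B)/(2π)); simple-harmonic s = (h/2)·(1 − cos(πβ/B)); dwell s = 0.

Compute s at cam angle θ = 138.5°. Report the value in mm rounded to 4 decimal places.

seg 1 [0°–66.1°] uniform, h=5: full span → s += 5 → s = 5.0000
seg 2 [66.1°–248.9°] uniform, h=16: θ=138.5° here. β=72.4, B=182.8. 16·72.4/182.8 = 6.3370 → s = 11.3370

11.3370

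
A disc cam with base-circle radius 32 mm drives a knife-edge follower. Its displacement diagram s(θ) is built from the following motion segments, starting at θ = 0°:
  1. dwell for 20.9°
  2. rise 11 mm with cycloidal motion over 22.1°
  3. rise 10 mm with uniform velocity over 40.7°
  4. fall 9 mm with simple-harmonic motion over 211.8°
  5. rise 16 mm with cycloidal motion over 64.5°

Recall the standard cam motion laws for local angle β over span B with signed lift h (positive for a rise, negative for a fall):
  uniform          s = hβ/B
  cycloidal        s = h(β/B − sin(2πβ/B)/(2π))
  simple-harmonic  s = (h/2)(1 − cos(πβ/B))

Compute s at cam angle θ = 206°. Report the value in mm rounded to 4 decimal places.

seg 1 [0°–20.9°] dwell: s stays 0.0000
seg 2 [20.9°–43°] cycloidal, h=11: full span → s += 11 → s = 11.0000
seg 3 [43°–83.7°] uniform, h=10: full span → s += 10 → s = 21.0000
seg 4 [83.7°–295.5°] simple-harmonic, h=-9: θ=206° here. β=122.3, B=211.8. -9/2·(1 − cos(π·0.5774)) = -5.5839 → s = 15.4161

15.4161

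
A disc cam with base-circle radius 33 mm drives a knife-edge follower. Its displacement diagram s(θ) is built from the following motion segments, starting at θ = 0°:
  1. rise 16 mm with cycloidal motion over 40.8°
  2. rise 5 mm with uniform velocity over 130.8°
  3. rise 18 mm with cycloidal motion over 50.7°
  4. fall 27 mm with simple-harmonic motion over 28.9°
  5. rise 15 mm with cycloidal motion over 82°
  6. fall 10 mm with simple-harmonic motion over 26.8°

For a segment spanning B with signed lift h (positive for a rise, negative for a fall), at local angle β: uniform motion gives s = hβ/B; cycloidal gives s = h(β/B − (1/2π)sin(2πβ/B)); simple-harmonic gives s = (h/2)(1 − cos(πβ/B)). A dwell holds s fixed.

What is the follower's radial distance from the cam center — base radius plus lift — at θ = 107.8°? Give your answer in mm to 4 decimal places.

seg 1 [0°–40.8°] cycloidal, h=16: full span → s += 16 → s = 16.0000
seg 2 [40.8°–171.6°] uniform, h=5: θ=107.8° here. β=67, B=130.8. 5·67/130.8 = 2.5612 → s = 18.5612
radial distance = base radius + s = 33 + 18.5612 = 51.5612

51.5612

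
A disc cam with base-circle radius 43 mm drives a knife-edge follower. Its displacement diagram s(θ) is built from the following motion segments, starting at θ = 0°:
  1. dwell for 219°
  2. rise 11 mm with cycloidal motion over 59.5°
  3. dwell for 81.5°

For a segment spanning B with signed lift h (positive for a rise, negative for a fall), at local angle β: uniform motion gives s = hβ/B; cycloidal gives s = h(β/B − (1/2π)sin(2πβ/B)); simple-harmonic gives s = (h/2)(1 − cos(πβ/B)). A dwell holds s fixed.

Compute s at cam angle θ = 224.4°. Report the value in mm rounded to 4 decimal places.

seg 1 [0°–219°] dwell: s stays 0.0000
seg 2 [219°–278.5°] cycloidal, h=11: θ=224.4° here. β=5.4, B=59.5. 11·(0.0908 − sin(2π·0.0908)/(2π)) = 0.0532 → s = 0.0532

0.0532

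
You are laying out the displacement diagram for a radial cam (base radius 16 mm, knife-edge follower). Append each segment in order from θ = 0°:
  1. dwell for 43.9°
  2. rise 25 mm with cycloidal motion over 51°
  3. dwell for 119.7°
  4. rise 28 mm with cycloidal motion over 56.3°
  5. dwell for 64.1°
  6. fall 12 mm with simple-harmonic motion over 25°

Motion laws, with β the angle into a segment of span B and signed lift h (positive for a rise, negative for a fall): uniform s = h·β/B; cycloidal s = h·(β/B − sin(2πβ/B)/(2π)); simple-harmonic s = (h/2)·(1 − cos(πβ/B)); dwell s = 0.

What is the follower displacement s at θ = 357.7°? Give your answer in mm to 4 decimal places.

seg 1 [0°–43.9°] dwell: s stays 0.0000
seg 2 [43.9°–94.9°] cycloidal, h=25: full span → s += 25 → s = 25.0000
seg 3 [94.9°–214.6°] dwell: s stays 25.0000
seg 4 [214.6°–270.9°] cycloidal, h=28: full span → s += 28 → s = 53.0000
seg 5 [270.9°–335°] dwell: s stays 53.0000
seg 6 [335°–360°] simple-harmonic, h=-12: θ=357.7° here. β=22.7, B=25. -12/2·(1 − cos(π·0.9080)) = -11.7511 → s = 41.2489

41.2489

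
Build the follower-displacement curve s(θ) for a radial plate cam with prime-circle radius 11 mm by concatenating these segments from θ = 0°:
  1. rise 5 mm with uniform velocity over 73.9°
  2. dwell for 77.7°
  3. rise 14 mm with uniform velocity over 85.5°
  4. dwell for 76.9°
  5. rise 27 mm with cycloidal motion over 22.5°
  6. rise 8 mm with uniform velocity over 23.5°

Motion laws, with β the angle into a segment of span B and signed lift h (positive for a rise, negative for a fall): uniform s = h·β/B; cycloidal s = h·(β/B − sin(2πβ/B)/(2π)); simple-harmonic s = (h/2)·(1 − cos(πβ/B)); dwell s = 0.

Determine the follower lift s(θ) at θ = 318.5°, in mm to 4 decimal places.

seg 1 [0°–73.9°] uniform, h=5: full span → s += 5 → s = 5.0000
seg 2 [73.9°–151.6°] dwell: s stays 5.0000
seg 3 [151.6°–237.1°] uniform, h=14: full span → s += 14 → s = 19.0000
seg 4 [237.1°–314°] dwell: s stays 19.0000
seg 5 [314°–336.5°] cycloidal, h=27: θ=318.5° here. β=4.5, B=22.5. 27·(0.2000 − sin(2π·0.2000)/(2π)) = 1.3131 → s = 20.3131

20.3131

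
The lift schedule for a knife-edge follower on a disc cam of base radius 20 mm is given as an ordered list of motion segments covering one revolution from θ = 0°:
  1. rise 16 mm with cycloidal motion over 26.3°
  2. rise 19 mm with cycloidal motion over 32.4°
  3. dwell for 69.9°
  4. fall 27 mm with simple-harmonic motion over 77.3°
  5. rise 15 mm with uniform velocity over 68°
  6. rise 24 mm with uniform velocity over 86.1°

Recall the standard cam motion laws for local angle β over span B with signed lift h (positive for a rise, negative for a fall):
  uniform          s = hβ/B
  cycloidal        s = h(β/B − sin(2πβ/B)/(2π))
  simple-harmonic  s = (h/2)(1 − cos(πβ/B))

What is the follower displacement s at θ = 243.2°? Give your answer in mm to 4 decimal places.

seg 1 [0°–26.3°] cycloidal, h=16: full span → s += 16 → s = 16.0000
seg 2 [26.3°–58.7°] cycloidal, h=19: full span → s += 19 → s = 35.0000
seg 3 [58.7°–128.6°] dwell: s stays 35.0000
seg 4 [128.6°–205.9°] simple-harmonic, h=-27: full span → s += -27 → s = 8.0000
seg 5 [205.9°–273.9°] uniform, h=15: θ=243.2° here. β=37.3, B=68. 15·37.3/68 = 8.2279 → s = 16.2279

16.2279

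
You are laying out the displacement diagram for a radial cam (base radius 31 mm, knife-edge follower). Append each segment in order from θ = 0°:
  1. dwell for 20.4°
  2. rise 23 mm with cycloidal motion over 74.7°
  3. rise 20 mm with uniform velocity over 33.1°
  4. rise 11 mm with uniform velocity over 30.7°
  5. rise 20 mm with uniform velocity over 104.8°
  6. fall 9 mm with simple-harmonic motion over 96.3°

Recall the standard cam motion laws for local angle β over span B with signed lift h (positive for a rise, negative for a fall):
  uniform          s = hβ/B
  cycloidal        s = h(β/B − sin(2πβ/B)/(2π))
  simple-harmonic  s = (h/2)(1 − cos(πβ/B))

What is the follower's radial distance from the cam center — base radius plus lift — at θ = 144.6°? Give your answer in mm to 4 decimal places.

seg 1 [0°–20.4°] dwell: s stays 0.0000
seg 2 [20.4°–95.1°] cycloidal, h=23: full span → s += 23 → s = 23.0000
seg 3 [95.1°–128.2°] uniform, h=20: full span → s += 20 → s = 43.0000
seg 4 [128.2°–158.9°] uniform, h=11: θ=144.6° here. β=16.4, B=30.7. 11·16.4/30.7 = 5.8762 → s = 48.8762
radial distance = base radius + s = 31 + 48.8762 = 79.8762

79.8762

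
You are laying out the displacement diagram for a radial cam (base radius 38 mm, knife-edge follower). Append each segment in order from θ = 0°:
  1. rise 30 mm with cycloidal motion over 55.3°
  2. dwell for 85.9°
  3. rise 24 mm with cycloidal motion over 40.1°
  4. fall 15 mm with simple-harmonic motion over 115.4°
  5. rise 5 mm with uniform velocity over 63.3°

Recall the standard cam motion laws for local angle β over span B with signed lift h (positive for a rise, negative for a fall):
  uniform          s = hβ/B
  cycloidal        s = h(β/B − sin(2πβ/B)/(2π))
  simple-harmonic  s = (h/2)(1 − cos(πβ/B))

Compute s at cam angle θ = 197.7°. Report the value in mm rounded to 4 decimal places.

seg 1 [0°–55.3°] cycloidal, h=30: full span → s += 30 → s = 30.0000
seg 2 [55.3°–141.2°] dwell: s stays 30.0000
seg 3 [141.2°–181.3°] cycloidal, h=24: full span → s += 24 → s = 54.0000
seg 4 [181.3°–296.7°] simple-harmonic, h=-15: θ=197.7° here. β=16.4, B=115.4. -15/2·(1 − cos(π·0.1421)) = -0.7352 → s = 53.2648

53.2648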